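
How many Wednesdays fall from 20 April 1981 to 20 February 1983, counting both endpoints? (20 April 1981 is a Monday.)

20 April 1981 is a Monday; the first Wednesday on or after it is 22 April 1981 (2 days later).
From 22 April 1981 to 20 February 1983: 253 + 365 + 51 = 669 days (rest of 1981, 1982, to 20 February 1983 in 1983).
669 ÷ 7 = 95 full weeks with remainder 4, so 95 more Wednesdays after the first → 96.

96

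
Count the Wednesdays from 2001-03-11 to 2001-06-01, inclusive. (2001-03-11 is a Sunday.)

12

2001-03-11 is a Sunday; the first Wednesday on or after it is 2001-03-14 (3 days later).
From 2001-03-14 to 2001-06-01: 17 + 30 + 31 + 1 = 79 days (rest of March, April, May, June).
79 ÷ 7 = 11 full weeks with remainder 2, so 11 more Wednesdays after the first → 12.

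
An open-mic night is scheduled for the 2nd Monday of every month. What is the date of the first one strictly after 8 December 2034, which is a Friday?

11 December 2034

December 2034 starts on a Friday; its first Monday is the 4th, so the 2nd Monday is the 11th — 11 December 2034.
11 December 2034 is after 8 December 2034, so that is the next one.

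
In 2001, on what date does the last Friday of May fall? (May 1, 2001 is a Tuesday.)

May 2001 begins on a Tuesday, so the first Friday is May 4 (3 days later).
May 2001 has 31 days. Adding weeks: 4, 11, 18, 25 — the last one ≤ 31 is the 25th.

May 25, 2001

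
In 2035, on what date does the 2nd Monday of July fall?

The first Monday of July 2035 is July 2.
The 2nd Monday is 1 weeks later: 2 + 7 = 9.

July 9, 2035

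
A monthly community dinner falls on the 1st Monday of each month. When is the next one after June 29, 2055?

June 2055 starts on a Tuesday, so its 1st Monday is June 7, 2055 (6 days in).
That is not after June 29, 2055, so look at July 2055.
July 2055 starts on a Thursday, so its 1st Monday is July 5, 2055 (4 days in).

July 5, 2055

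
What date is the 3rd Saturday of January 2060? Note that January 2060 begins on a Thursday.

17 January 2060

January 2060 begins on a Thursday, so the first Saturday is January 3 (2 days later).
The 3rd Saturday is 2 weeks later: 3 + 14 = 17.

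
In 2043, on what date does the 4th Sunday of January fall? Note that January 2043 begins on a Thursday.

25 January 2043

January 2043 begins on a Thursday, so the first Sunday is January 4 (3 days later).
The 4th Sunday is 3 weeks later: 4 + 21 = 25.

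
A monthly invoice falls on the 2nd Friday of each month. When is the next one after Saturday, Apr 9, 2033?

May 13, 2033

Apr 2033 starts on a Friday; its first Friday is the 1st, so the 2nd Friday is the 8th — Apr 8, 2033.
That is not after Apr 9, 2033, so look at May 2033.
May 2033 starts on a Sunday; its first Friday is the 6th, so the 2nd Friday is the 13th — May 13, 2033.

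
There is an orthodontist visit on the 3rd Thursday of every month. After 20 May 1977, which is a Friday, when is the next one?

May 1977 starts on a Sunday; its first Thursday is the 5th, so the 3rd Thursday is the 19th — 19 May 1977.
That is not after 20 May 1977, so look at June 1977.
June 1977 starts on a Wednesday; its first Thursday is the 2nd, so the 3rd Thursday is the 16th — 16 June 1977.

16 June 1977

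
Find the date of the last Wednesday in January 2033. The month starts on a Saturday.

2033-01-26

January 2033 begins on a Saturday, so the first Wednesday is January 5 (4 days later).
January 2033 has 31 days. Adding weeks: 5, 12, 19, 26 — the last one ≤ 31 is the 26th.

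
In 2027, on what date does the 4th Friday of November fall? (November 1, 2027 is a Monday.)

November 2027 begins on a Monday, so the first Friday is November 5 (4 days later).
The 4th Friday is 3 weeks later: 5 + 21 = 26.

2027-11-26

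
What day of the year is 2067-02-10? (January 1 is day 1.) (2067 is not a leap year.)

Days in months before February: 31 = 31.
Plus 10 days into February → day 41.

41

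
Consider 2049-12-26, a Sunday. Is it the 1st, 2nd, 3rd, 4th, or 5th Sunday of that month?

4th

Day 26 falls in week ⌈26/7⌉ of the month.
Days 1–7 hold the 1st Sunday, 8–14 the 2nd, 15–21 the 3rd, 22–28 the 4th, 29–31 the 5th.
26 is in the range for the 4th.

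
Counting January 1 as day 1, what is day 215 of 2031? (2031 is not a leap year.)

2031-08-03

January has 31 days (215 − 31 = 184 remain).
February has 28 days (184 − 28 = 156 remain).
March has 31 days (156 − 31 = 125 remain).
April has 30 days (125 − 30 = 95 remain).
May has 31 days (95 − 31 = 64 remain).
June has 30 days (64 − 30 = 34 remain).
July has 31 days (34 − 31 = 3 remain).
3 into August → August 3.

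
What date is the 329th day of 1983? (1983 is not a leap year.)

January has 31 days (329 − 31 = 298 remain).
February has 28 days (298 − 28 = 270 remain).
March has 31 days (270 − 31 = 239 remain).
April has 30 days (239 − 30 = 209 remain).
May has 31 days (209 − 31 = 178 remain).
June has 30 days (178 − 30 = 148 remain).
July has 31 days (148 − 31 = 117 remain).
August has 31 days (117 − 31 = 86 remain).
September has 30 days (86 − 30 = 56 remain).
October has 31 days (56 − 31 = 25 remain).
25 into November → November 25.

1983-11-25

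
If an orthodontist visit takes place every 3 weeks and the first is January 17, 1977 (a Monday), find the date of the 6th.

The 6th occurrence is 5 intervals after the first: 5 × 21 = 105 days after January 17, 1977.
January has 31 days — 14 days to the end of January leaves 91.
February has 28 days (63 left).
March has 31 days (32 left).
April has 30 days (2 left).
2 days into May → May 2, 1977.

May 2, 1977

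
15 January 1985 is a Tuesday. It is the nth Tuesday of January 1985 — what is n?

Day 15 falls in week ⌈15/7⌉ of the month.
Days 1–7 hold the 1st Tuesday, 8–14 the 2nd, 15–21 the 3rd, 22–28 the 4th, 29–31 the 5th.
15 is in the range for the 3rd.

3rd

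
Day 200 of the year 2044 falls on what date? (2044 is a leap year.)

Jan has 31 days (200 − 31 = 169 remain).
Feb has 29 days (169 − 29 = 140 remain).
Mar has 31 days (140 − 31 = 109 remain).
Apr has 30 days (109 − 30 = 79 remain).
May has 31 days (79 − 31 = 48 remain).
Jun has 30 days (48 − 30 = 18 remain).
18 into Jul → Jul 18.

Jul 18, 2044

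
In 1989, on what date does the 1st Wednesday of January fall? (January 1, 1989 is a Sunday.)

January 1989 begins on a Sunday, so the first Wednesday is January 4 (3 days later).

1989-01-04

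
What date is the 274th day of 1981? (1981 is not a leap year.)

October 1, 1981

January has 31 days (274 − 31 = 243 remain).
February has 28 days (243 − 28 = 215 remain).
March has 31 days (215 − 31 = 184 remain).
April has 30 days (184 − 30 = 154 remain).
May has 31 days (154 − 31 = 123 remain).
June has 30 days (123 − 30 = 93 remain).
July has 31 days (93 − 31 = 62 remain).
August has 31 days (62 − 31 = 31 remain).
September has 30 days (31 − 30 = 1 remain).
1 into October → October 1.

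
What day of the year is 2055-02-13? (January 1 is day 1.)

Days in months before February: 31 = 31.
Plus 13 days into February → day 44.

44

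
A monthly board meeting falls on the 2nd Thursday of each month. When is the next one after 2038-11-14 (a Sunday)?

November 2038 starts on a Monday; its first Thursday is the 4th, so the 2nd Thursday is the 11th — 2038-11-11.
That is not after 2038-11-14, so look at December 2038.
December 2038 starts on a Wednesday; its first Thursday is the 2nd, so the 2nd Thursday is the 9th — 2038-12-09.

2038-12-09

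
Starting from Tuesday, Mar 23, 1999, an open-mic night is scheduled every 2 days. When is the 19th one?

Apr 28, 1999

The 19th occurrence is 18 intervals after the first: 18 × 2 = 36 days after Mar 23, 1999.
Mar has 31 days — 8 days to the end of Mar leaves 28.
28 days into Apr → Apr 28, 1999.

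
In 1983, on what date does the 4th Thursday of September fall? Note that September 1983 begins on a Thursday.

22 September 1983

September 1983 begins on a Thursday, so the first Thursday is September 1.
The 4th Thursday is 3 weeks later: 1 + 21 = 22.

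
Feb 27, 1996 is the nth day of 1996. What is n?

Days in months before Feb: 31 = 31.
Plus 27 days into Feb → day 58.

58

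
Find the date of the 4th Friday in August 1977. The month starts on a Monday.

26 August 1977

August 1977 begins on a Monday, so the first Friday is August 5 (4 days later).
The 4th Friday is 3 weeks later: 5 + 21 = 26.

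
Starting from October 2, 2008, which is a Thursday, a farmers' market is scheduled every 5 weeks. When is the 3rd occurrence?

The 3rd occurrence is 2 intervals after the first: 2 × 35 = 70 days after October 2, 2008.
October has 31 days — 29 days to the end of October leaves 41.
November has 30 days (11 left).
11 days into December → December 11, 2008.

December 11, 2008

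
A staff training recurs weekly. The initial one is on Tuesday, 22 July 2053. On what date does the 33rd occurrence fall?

3 March 2054

The 33rd occurrence is 32 intervals after the first: 32 × 7 = 224 days after 22 July 2053.
July has 31 days — 9 days to the end of July leaves 215.
August has 31 days (184 left).
September has 30 days (154 left).
October has 31 days (123 left).
November has 30 days (93 left).
December has 31 days (62 left).
January has 31 days (31 left).
February has 28 days (3 left).
3 days into March → 3 March 2054.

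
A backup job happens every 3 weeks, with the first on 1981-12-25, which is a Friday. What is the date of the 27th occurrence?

The 27th occurrence is 26 intervals after the first: 26 × 21 = 546 days after 1981-12-25.
December has 31 days — 6 days to the end of December leaves 540.
1982 has 365 days (175 left).
January has 31 days (144 left).
February has 28 days (116 left).
March has 31 days (85 left).
April has 30 days (55 left).
May has 31 days (24 left).
24 days into June → 1983-06-24.

1983-06-24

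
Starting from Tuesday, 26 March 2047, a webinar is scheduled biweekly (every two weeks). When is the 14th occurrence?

The 14th occurrence is 13 intervals after the first: 13 × 14 = 182 days after 26 March 2047.
March has 31 days — 5 days to the end of March leaves 177.
April has 30 days (147 left).
May has 31 days (116 left).
June has 30 days (86 left).
July has 31 days (55 left).
August has 31 days (24 left).
24 days into September → 24 September 2047.

24 September 2047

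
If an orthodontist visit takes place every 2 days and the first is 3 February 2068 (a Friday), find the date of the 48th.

7 May 2068

The 48th occurrence is 47 intervals after the first: 47 × 2 = 94 days after 3 February 2068.
February has 29 days — 26 days to the end of February leaves 68.
March has 31 days (37 left).
April has 30 days (7 left).
7 days into May → 7 May 2068.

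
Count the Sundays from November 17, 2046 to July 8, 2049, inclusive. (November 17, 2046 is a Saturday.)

138

November 17, 2046 is a Saturday; the first Sunday on or after it is November 18, 2046 (1 day later).
From November 18, 2046 to July 8, 2049: 43 + 365 + 366 + 189 = 963 days (rest of 2046, 2047, 2048, to July 8, 2049 in 2049).
963 ÷ 7 = 137 full weeks with remainder 4, so 137 more Sundays after the first → 138.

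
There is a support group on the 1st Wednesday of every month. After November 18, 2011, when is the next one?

November 2011 starts on a Tuesday, so its 1st Wednesday is November 2, 2011 (1 day in).
That is not after November 18, 2011, so look at December 2011.
December 2011 starts on a Thursday, so its 1st Wednesday is December 7, 2011 (6 days in).

December 7, 2011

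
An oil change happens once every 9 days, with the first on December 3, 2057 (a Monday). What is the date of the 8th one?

The 8th occurrence is 7 intervals after the first: 7 × 9 = 63 days after December 3, 2057.
December has 31 days — 28 days to the end of December leaves 35.
January has 31 days (4 left).
4 days into February → February 4, 2058.

February 4, 2058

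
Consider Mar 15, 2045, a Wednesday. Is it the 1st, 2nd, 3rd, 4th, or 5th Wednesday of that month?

3rd

Day 15 falls in week ⌈15/7⌉ of the month.
Days 1–7 hold the 1st Wednesday, 8–14 the 2nd, 15–21 the 3rd, 22–28 the 4th, 29–31 the 5th.
15 is in the range for the 3rd.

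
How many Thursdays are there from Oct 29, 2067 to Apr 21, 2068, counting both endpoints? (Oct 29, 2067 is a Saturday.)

Oct 29, 2067 is a Saturday; the first Thursday on or after it is Nov 3, 2067 (5 days later).
From Nov 3, 2067 to Apr 21, 2068: 27 + 31 + 31 + 29 + 31 + 21 = 170 days (rest of Nov, Dec, Jan, Feb, Mar, Apr).
170 ÷ 7 = 24 full weeks with remainder 2, so 24 more Thursdays after the first → 25.

25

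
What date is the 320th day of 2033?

Jan has 31 days (320 − 31 = 289 remain).
Feb has 28 days (289 − 28 = 261 remain).
Mar has 31 days (261 − 31 = 230 remain).
Apr has 30 days (230 − 30 = 200 remain).
May has 31 days (200 − 31 = 169 remain).
Jun has 30 days (169 − 30 = 139 remain).
Jul has 31 days (139 − 31 = 108 remain).
Aug has 31 days (108 − 31 = 77 remain).
Sep has 30 days (77 − 30 = 47 remain).
Oct has 31 days (47 − 31 = 16 remain).
16 into Nov → Nov 16.

Nov 16, 2033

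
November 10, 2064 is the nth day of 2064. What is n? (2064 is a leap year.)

Days in months before November: 31 + 29 + 31 + 30 + 31 + 30 + 31 + 31 + 30 + 31 = 305.
Plus 10 days into November → day 315.

315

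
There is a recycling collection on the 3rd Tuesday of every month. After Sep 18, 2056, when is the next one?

Sep 19, 2056

Sep 2056 starts on a Friday; its first Tuesday is the 5th, so the 3rd Tuesday is the 19th — Sep 19, 2056.
Sep 19, 2056 is after Sep 18, 2056, so that is the next one.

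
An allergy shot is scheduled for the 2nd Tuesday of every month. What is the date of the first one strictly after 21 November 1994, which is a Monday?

13 December 1994

November 1994 starts on a Tuesday; its first Tuesday is the 1st, so the 2nd Tuesday is the 8th — 8 November 1994.
That is not after 21 November 1994, so look at December 1994.
December 1994 starts on a Thursday; its first Tuesday is the 6th, so the 2nd Tuesday is the 13th — 13 December 1994.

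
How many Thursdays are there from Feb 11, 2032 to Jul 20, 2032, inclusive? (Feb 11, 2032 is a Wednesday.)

Feb 11, 2032 is a Wednesday; the first Thursday on or after it is Feb 12, 2032 (1 day later).
From Feb 12, 2032 to Jul 20, 2032: 17 + 31 + 30 + 31 + 30 + 20 = 159 days (rest of Feb, Mar, Apr, May, Jun, Jul).
159 ÷ 7 = 22 full weeks with remainder 5, so 22 more Thursdays after the first → 23.

23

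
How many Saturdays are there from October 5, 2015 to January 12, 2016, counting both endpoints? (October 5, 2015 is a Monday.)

October 5, 2015 is a Monday; the first Saturday on or after it is October 10, 2015 (5 days later).
From October 10, 2015 to January 12, 2016: 21 + 30 + 31 + 12 = 94 days (rest of October, November, December, January).
94 ÷ 7 = 13 full weeks with remainder 3, so 13 more Saturdays after the first → 14.

14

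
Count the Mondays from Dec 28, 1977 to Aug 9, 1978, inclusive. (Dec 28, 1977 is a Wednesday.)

Dec 28, 1977 is a Wednesday; the first Monday on or after it is Jan 2, 1978 (5 days later).
From Jan 2, 1978 to Aug 9, 1978: 29 + 28 + 31 + 30 + 31 + 30 + 31 + 9 = 219 days (rest of Jan, Feb, Mar, Apr, May, Jun, Jul, Aug).
219 ÷ 7 = 31 full weeks with remainder 2, so 31 more Mondays after the first → 32.

32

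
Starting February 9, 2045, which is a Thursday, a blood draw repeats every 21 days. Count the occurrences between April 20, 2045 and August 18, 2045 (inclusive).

6

Occurrences land 21·i days after February 9, 2045 for i = 0, 1, 2, …
April 20, 2045 is 70 days after the start; 70 ÷ 21 = 3 remainder 7; since the remainder is 7, round up to i = 4. First occurrence in the window: #5 on May 4, 2045 (4×21 = 84 days in).
August 18, 2045 is 190 days after the start; 190 ÷ 21 = 9 remainder 1. Last occurrence in the window: #10 on August 17, 2045.
Occurrences #5 through #10: 6 in total.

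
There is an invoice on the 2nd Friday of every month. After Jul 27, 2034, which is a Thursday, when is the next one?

Jul 2034 starts on a Saturday; its first Friday is the 7th, so the 2nd Friday is the 14th — Jul 14, 2034.
That is not after Jul 27, 2034, so look at Aug 2034.
Aug 2034 starts on a Tuesday; its first Friday is the 4th, so the 2nd Friday is the 11th — Aug 11, 2034.

Aug 11, 2034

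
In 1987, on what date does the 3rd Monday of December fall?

The first Monday of December 1987 is December 7.
The 3rd Monday is 2 weeks later: 7 + 14 = 21.

21 December 1987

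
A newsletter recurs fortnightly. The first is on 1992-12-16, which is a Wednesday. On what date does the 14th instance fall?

1993-06-16

The 14th occurrence is 13 intervals after the first: 13 × 14 = 182 days after 1992-12-16.
December has 31 days — 15 days to the end of December leaves 167.
January has 31 days (136 left).
February has 28 days (108 left).
March has 31 days (77 left).
April has 30 days (47 left).
May has 31 days (16 left).
16 days into June → 1993-06-16.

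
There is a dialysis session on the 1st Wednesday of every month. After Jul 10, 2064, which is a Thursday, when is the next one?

Aug 6, 2064

Jul 2064 starts on a Tuesday, so its 1st Wednesday is Jul 2, 2064 (1 day in).
That is not after Jul 10, 2064, so look at Aug 2064.
Aug 2064 starts on a Friday, so its 1st Wednesday is Aug 6, 2064 (5 days in).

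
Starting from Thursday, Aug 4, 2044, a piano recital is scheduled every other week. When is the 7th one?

Oct 27, 2044

The 7th occurrence is 6 intervals after the first: 6 × 14 = 84 days after Aug 4, 2044.
Aug has 31 days — 27 days to the end of Aug leaves 57.
Sep has 30 days (27 left).
27 days into Oct → Oct 27, 2044.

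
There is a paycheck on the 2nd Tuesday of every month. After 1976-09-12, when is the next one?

September 1976 starts on a Wednesday; its first Tuesday is the 7th, so the 2nd Tuesday is the 14th — 1976-09-14.
1976-09-14 is after 1976-09-12, so that is the next one.

1976-09-14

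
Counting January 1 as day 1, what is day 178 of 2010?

2010-06-27

January has 31 days (178 − 31 = 147 remain).
February has 28 days (147 − 28 = 119 remain).
March has 31 days (119 − 31 = 88 remain).
April has 30 days (88 − 30 = 58 remain).
May has 31 days (58 − 31 = 27 remain).
27 into June → June 27.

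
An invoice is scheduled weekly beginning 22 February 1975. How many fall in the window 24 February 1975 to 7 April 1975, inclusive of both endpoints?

6

Occurrences land 7·i days after 22 February 1975 for i = 0, 1, 2, …
24 February 1975 is 2 days after the start; 2 ÷ 7 = 0 remainder 2; since the remainder is 2, round up to i = 1. First occurrence in the window: #2 on 1 March 1975 (1×7 = 7 days in).
7 April 1975 is 44 days after the start; 44 ÷ 7 = 6 remainder 2. Last occurrence in the window: #7 on 5 April 1975.
Occurrences #2 through #7: 6 in total.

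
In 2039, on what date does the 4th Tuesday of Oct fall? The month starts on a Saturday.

Oct 2039 begins on a Saturday, so the first Tuesday is Oct 4 (3 days later).
The 4th Tuesday is 3 weeks later: 4 + 21 = 25.

Oct 25, 2039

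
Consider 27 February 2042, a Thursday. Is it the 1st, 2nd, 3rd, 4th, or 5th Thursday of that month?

Day 27 falls in week ⌈27/7⌉ of the month.
Days 1–7 hold the 1st Thursday, 8–14 the 2nd, 15–21 the 3rd, 22–28 the 4th, 29–31 the 5th.
27 is in the range for the 4th.

4th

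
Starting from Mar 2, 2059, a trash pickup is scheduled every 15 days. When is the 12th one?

Aug 14, 2059

The 12th occurrence is 11 intervals after the first: 11 × 15 = 165 days after Mar 2, 2059.
Mar has 31 days — 29 days to the end of Mar leaves 136.
Apr has 30 days (106 left).
May has 31 days (75 left).
Jun has 30 days (45 left).
Jul has 31 days (14 left).
14 days into Aug → Aug 14, 2059.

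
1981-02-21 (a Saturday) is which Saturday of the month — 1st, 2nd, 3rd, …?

3rd

Day 21 falls in week ⌈21/7⌉ of the month.
Days 1–7 hold the 1st Saturday, 8–14 the 2nd, 15–21 the 3rd, 22–28 the 4th, 29–31 the 5th.
21 is in the range for the 3rd.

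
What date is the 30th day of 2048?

30 into January → January 30.

30 January 2048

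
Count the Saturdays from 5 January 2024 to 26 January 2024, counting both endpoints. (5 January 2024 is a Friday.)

3

5 January 2024 is a Friday; the first Saturday on or after it is 6 January 2024 (1 day later).
From 6 January 2024 to 26 January 2024 is 26 − 6 = 20 days.
20 ÷ 7 = 2 full weeks with remainder 6, so 2 more Saturdays after the first → 3.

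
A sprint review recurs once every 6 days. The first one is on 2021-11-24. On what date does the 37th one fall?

2022-06-28

The 37th occurrence is 36 intervals after the first: 36 × 6 = 216 days after 2021-11-24.
November has 30 days — 6 days to the end of November leaves 210.
December has 31 days (179 left).
January has 31 days (148 left).
February has 28 days (120 left).
March has 31 days (89 left).
April has 30 days (59 left).
May has 31 days (28 left).
28 days into June → 2022-06-28.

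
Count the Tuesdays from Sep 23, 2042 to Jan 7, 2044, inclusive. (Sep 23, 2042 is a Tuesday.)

68

Sep 23, 2042 is a Tuesday; the first Tuesday on or after it is Sep 23, 2042.
From Sep 23, 2042 to Jan 7, 2044: 99 + 365 + 7 = 471 days (rest of 2042, 2043, to Jan 7, 2044 in 2044).
471 ÷ 7 = 67 full weeks with remainder 2, so 67 more Tuesdays after the first → 68.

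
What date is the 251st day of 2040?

Jan has 31 days (251 − 31 = 220 remain).
Feb has 29 days (220 − 29 = 191 remain).
Mar has 31 days (191 − 31 = 160 remain).
Apr has 30 days (160 − 30 = 130 remain).
May has 31 days (130 − 31 = 99 remain).
Jun has 30 days (99 − 30 = 69 remain).
Jul has 31 days (69 − 31 = 38 remain).
Aug has 31 days (38 − 31 = 7 remain).
7 into Sep → Sep 7.

Sep 7, 2040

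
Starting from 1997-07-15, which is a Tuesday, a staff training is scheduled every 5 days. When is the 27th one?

The 27th occurrence is 26 intervals after the first: 26 × 5 = 130 days after 1997-07-15.
July has 31 days — 16 days to the end of July leaves 114.
August has 31 days (83 left).
September has 30 days (53 left).
October has 31 days (22 left).
22 days into November → 1997-11-22.

1997-11-22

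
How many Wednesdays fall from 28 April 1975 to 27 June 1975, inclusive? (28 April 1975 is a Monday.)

9

28 April 1975 is a Monday; the first Wednesday on or after it is 30 April 1975 (2 days later).
From 30 April 1975 to 27 June 1975: 0 + 31 + 27 = 58 days (rest of April, May, June).
58 ÷ 7 = 8 full weeks with remainder 2, so 8 more Wednesdays after the first → 9.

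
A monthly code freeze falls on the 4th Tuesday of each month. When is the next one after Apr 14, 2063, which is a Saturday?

Apr 24, 2063

Apr 2063 starts on a Sunday; its first Tuesday is the 3rd, so the 4th Tuesday is the 24th — Apr 24, 2063.
Apr 24, 2063 is after Apr 14, 2063, so that is the next one.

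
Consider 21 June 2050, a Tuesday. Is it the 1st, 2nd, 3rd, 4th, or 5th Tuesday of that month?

Day 21 falls in week ⌈21/7⌉ of the month.
Days 1–7 hold the 1st Tuesday, 8–14 the 2nd, 15–21 the 3rd, 22–28 the 4th, 29–31 the 5th.
21 is in the range for the 3rd.

3rd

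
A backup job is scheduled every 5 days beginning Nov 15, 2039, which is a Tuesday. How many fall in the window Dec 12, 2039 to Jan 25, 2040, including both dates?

Occurrences land 5·i days after Nov 15, 2039 for i = 0, 1, 2, …
Dec 12, 2039 is 27 days after the start; 27 ÷ 5 = 5 remainder 2; since the remainder is 2, round up to i = 6. First occurrence in the window: #7 on Dec 15, 2039 (6×5 = 30 days in).
Jan 25, 2040 is 71 days after the start; 71 ÷ 5 = 14 remainder 1. Last occurrence in the window: #15 on Jan 24, 2040.
Occurrences #7 through #15: 9 in total.

9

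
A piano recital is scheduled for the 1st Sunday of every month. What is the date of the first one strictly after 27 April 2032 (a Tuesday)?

2 May 2032

April 2032 starts on a Thursday, so its 1st Sunday is 4 April 2032 (3 days in).
That is not after 27 April 2032, so look at May 2032.
May 2032 starts on a Saturday, so its 1st Sunday is 2 May 2032 (1 day in).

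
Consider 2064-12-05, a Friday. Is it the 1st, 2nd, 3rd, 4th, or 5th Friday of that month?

1st

Day 5 falls in week ⌈5/7⌉ of the month.
Days 1–7 hold the 1st Friday, 8–14 the 2nd, 15–21 the 3rd, 22–28 the 4th, 29–31 the 5th.
5 is in the range for the 1st.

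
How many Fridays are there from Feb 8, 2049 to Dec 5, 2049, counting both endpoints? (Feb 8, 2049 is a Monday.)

43

Feb 8, 2049 is a Monday; the first Friday on or after it is Feb 12, 2049 (4 days later).
From Feb 12, 2049 to Dec 5, 2049: 16 + 31 + 30 + 31 + 30 + 31 + 31 + 30 + 31 + 30 + 5 = 296 days (rest of Feb, Mar, Apr, May, Jun, Jul, Aug, Sep, Oct, Nov, Dec).
296 ÷ 7 = 42 full weeks with remainder 2, so 42 more Fridays after the first → 43.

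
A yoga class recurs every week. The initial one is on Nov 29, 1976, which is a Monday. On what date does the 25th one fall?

May 16, 1977

The 25th occurrence is 24 intervals after the first: 24 × 7 = 168 days after Nov 29, 1976.
Nov has 30 days — 1 day to the end of Nov leaves 167.
Dec has 31 days (136 left).
Jan has 31 days (105 left).
Feb has 28 days (77 left).
Mar has 31 days (46 left).
Apr has 30 days (16 left).
16 days into May → May 16, 1977.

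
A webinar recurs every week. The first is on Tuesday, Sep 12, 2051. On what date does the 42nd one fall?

Jun 25, 2052

The 42nd occurrence is 41 intervals after the first: 41 × 7 = 287 days after Sep 12, 2051.
Sep has 30 days — 18 days to the end of Sep leaves 269.
Oct has 31 days (238 left).
Nov has 30 days (208 left).
Dec has 31 days (177 left).
Jan has 31 days (146 left).
Feb has 29 days (117 left).
Mar has 31 days (86 left).
Apr has 30 days (56 left).
May has 31 days (25 left).
25 days into Jun → Jun 25, 2052.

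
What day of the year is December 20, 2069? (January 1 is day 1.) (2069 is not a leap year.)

354

Days in months before December: 31 + 28 + 31 + 30 + 31 + 30 + 31 + 31 + 30 + 31 + 30 = 334.
Plus 20 days into December → day 354.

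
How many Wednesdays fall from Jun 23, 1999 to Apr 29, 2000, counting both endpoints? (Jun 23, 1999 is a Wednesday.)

45

Jun 23, 1999 is a Wednesday; the first Wednesday on or after it is Jun 23, 1999.
From Jun 23, 1999 to Apr 29, 2000: 7 + 31 + 31 + 30 + 31 + 30 + 31 + 31 + 29 + 31 + 29 = 311 days (rest of Jun, Jul, Aug, Sep, Oct, Nov, Dec, Jan, Feb, Mar, Apr).
311 ÷ 7 = 44 full weeks with remainder 3, so 44 more Wednesdays after the first → 45.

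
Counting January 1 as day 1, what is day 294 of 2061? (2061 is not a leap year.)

January has 31 days (294 − 31 = 263 remain).
February has 28 days (263 − 28 = 235 remain).
March has 31 days (235 − 31 = 204 remain).
April has 30 days (204 − 30 = 174 remain).
May has 31 days (174 − 31 = 143 remain).
June has 30 days (143 − 30 = 113 remain).
July has 31 days (113 − 31 = 82 remain).
August has 31 days (82 − 31 = 51 remain).
September has 30 days (51 − 30 = 21 remain).
21 into October → October 21.

2061-10-21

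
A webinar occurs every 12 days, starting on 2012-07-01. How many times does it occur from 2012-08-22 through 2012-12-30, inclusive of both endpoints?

Occurrences land 12·i days after 2012-07-01 for i = 0, 1, 2, …
2012-08-22 is 52 days after the start; 52 ÷ 12 = 4 remainder 4; since the remainder is 4, round up to i = 5. First occurrence in the window: #6 on 2012-08-30 (5×12 = 60 days in).
2012-12-30 is 182 days after the start; 182 ÷ 12 = 15 remainder 2. Last occurrence in the window: #16 on 2012-12-28.
Occurrences #6 through #16: 11 in total.

11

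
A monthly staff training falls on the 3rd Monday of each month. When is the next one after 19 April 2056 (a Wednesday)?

15 May 2056

April 2056 starts on a Saturday; its first Monday is the 3rd, so the 3rd Monday is the 17th — 17 April 2056.
That is not after 19 April 2056, so look at May 2056.
May 2056 starts on a Monday; its first Monday is the 1st, so the 3rd Monday is the 15th — 15 May 2056.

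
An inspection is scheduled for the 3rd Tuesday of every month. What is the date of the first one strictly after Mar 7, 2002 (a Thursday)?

Mar 19, 2002

Mar 2002 starts on a Friday; its first Tuesday is the 5th, so the 3rd Tuesday is the 19th — Mar 19, 2002.
Mar 19, 2002 is after Mar 7, 2002, so that is the next one.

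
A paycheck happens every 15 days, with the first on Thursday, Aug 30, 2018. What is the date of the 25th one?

Aug 25, 2019

The 25th occurrence is 24 intervals after the first: 24 × 15 = 360 days after Aug 30, 2018.
Aug has 31 days — 1 day to the end of Aug leaves 359.
Sep has 30 days (329 left).
Oct has 31 days (298 left).
Nov has 30 days (268 left).
Dec has 31 days (237 left).
Jan has 31 days (206 left).
Feb has 28 days (178 left).
Mar has 31 days (147 left).
Apr has 30 days (117 left).
May has 31 days (86 left).
Jun has 30 days (56 left).
Jul has 31 days (25 left).
25 days into Aug → Aug 25, 2019.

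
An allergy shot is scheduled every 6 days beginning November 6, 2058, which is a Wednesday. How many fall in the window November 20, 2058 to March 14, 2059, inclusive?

19

Occurrences land 6·i days after November 6, 2058 for i = 0, 1, 2, …
November 20, 2058 is 14 days after the start; 14 ÷ 6 = 2 remainder 2; since the remainder is 2, round up to i = 3. First occurrence in the window: #4 on November 24, 2058 (3×6 = 18 days in).
March 14, 2059 is 128 days after the start; 128 ÷ 6 = 21 remainder 2. Last occurrence in the window: #22 on March 12, 2059.
Occurrences #4 through #22: 19 in total.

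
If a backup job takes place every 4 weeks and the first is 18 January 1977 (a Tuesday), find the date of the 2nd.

The 2nd occurrence is 1 interval after the first: 1 × 28 = 28 days after 18 January 1977.
January has 31 days — 13 days to the end of January leaves 15.
15 days into February → 15 February 1977.

15 February 1977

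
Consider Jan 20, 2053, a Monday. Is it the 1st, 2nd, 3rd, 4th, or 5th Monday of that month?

Day 20 falls in week ⌈20/7⌉ of the month.
Days 1–7 hold the 1st Monday, 8–14 the 2nd, 15–21 the 3rd, 22–28 the 4th, 29–31 the 5th.
20 is in the range for the 3rd.

3rd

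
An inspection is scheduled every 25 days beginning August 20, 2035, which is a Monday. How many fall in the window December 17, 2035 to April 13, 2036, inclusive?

Occurrences land 25·i days after August 20, 2035 for i = 0, 1, 2, …
December 17, 2035 is 119 days after the start; 119 ÷ 25 = 4 remainder 19; since the remainder is 19, round up to i = 5. First occurrence in the window: #6 on December 23, 2035 (5×25 = 125 days in).
April 13, 2036 is 237 days after the start; 237 ÷ 25 = 9 remainder 12. Last occurrence in the window: #10 on April 1, 2036.
Occurrences #6 through #10: 5 in total.

5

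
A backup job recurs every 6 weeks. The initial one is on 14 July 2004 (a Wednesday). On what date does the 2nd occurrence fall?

The 2nd occurrence is 1 interval after the first: 1 × 42 = 42 days after 14 July 2004.
July has 31 days — 17 days to the end of July leaves 25.
25 days into August → 25 August 2004.

25 August 2004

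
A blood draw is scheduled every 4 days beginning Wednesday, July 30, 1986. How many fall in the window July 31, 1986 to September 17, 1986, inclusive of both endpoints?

12

Occurrences land 4·i days after July 30, 1986 for i = 0, 1, 2, …
July 31, 1986 is 1 day after the start; 1 ÷ 4 = 0 remainder 1; since the remainder is 1, round up to i = 1. First occurrence in the window: #2 on August 3, 1986 (1×4 = 4 days in).
September 17, 1986 is 49 days after the start; 49 ÷ 4 = 12 remainder 1. Last occurrence in the window: #13 on September 16, 1986.
Occurrences #2 through #13: 12 in total.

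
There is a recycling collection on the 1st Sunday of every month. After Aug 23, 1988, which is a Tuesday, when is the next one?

Sep 4, 1988

Aug 1988 starts on a Monday, so its 1st Sunday is Aug 7, 1988 (6 days in).
That is not after Aug 23, 1988, so look at Sep 1988.
Sep 1988 starts on a Thursday, so its 1st Sunday is Sep 4, 1988 (3 days in).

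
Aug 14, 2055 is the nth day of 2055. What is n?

Days in months before Aug: 31 + 28 + 31 + 30 + 31 + 30 + 31 = 212.
Plus 14 days into Aug → day 226.

226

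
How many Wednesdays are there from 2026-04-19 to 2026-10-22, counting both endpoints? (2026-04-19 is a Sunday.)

27

2026-04-19 is a Sunday; the first Wednesday on or after it is 2026-04-22 (3 days later).
From 2026-04-22 to 2026-10-22: 8 + 31 + 30 + 31 + 31 + 30 + 22 = 183 days (rest of April, May, June, July, August, September, October).
183 ÷ 7 = 26 full weeks with remainder 1, so 26 more Wednesdays after the first → 27.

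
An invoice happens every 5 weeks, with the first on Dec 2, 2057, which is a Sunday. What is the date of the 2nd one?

Jan 6, 2058

The 2nd occurrence is 1 interval after the first: 1 × 35 = 35 days after Dec 2, 2057.
Dec has 31 days — 29 days to the end of Dec leaves 6.
6 days into Jan → Jan 6, 2058.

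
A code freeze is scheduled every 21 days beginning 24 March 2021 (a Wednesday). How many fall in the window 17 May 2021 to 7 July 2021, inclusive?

Occurrences land 21·i days after 24 March 2021 for i = 0, 1, 2, …
17 May 2021 is 54 days after the start; 54 ÷ 21 = 2 remainder 12; since the remainder is 12, round up to i = 3. First occurrence in the window: #4 on 26 May 2021 (3×21 = 63 days in).
7 July 2021 is 105 days after the start; 105 ÷ 21 = 5 remainder 0. Last occurrence in the window: #6 on 7 July 2021.
Occurrences #4 through #6: 3 in total.

3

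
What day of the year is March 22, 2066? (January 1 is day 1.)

Days in months before March: 31 + 28 = 59.
Plus 22 days into March → day 81.

81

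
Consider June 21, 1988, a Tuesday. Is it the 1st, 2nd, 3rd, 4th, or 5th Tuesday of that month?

Day 21 falls in week ⌈21/7⌉ of the month.
Days 1–7 hold the 1st Tuesday, 8–14 the 2nd, 15–21 the 3rd, 22–28 the 4th, 29–31 the 5th.
21 is in the range for the 3rd.

3rd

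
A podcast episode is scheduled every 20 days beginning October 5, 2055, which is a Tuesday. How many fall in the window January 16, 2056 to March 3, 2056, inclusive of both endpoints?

Occurrences land 20·i days after October 5, 2055 for i = 0, 1, 2, …
January 16, 2056 is 103 days after the start; 103 ÷ 20 = 5 remainder 3; since the remainder is 3, round up to i = 6. First occurrence in the window: #7 on February 2, 2056 (6×20 = 120 days in).
March 3, 2056 is 150 days after the start; 150 ÷ 20 = 7 remainder 10. Last occurrence in the window: #8 on February 22, 2056.
Occurrences #7 through #8: 2 in total.

2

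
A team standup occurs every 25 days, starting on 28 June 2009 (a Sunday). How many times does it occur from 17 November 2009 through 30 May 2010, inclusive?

8

Occurrences land 25·i days after 28 June 2009 for i = 0, 1, 2, …
17 November 2009 is 142 days after the start; 142 ÷ 25 = 5 remainder 17; since the remainder is 17, round up to i = 6. First occurrence in the window: #7 on 25 November 2009 (6×25 = 150 days in).
30 May 2010 is 336 days after the start; 336 ÷ 25 = 13 remainder 11. Last occurrence in the window: #14 on 19 May 2010.
Occurrences #7 through #14: 8 in total.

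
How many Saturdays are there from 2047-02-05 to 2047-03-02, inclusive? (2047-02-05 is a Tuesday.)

2047-02-05 is a Tuesday; the first Saturday on or after it is 2047-02-09 (4 days later).
From 2047-02-09 to 2047-03-02: 19 + 2 = 21 days (rest of February, March).
21 ÷ 7 = 3 full weeks with remainder 0, so 3 more Saturdays after the first → 4.

4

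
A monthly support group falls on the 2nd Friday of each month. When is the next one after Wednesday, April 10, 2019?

April 2019 starts on a Monday; its first Friday is the 5th, so the 2nd Friday is the 12th — April 12, 2019.
April 12, 2019 is after April 10, 2019, so that is the next one.

April 12, 2019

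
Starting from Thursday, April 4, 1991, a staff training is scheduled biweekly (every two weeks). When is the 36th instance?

August 6, 1992

The 36th occurrence is 35 intervals after the first: 35 × 14 = 490 days after April 4, 1991.
April has 30 days — 26 days to the end of April leaves 464.
From end of April to end of 1991 is 245 days (219 left).
January has 31 days (188 left).
February has 29 days (159 left).
March has 31 days (128 left).
April has 30 days (98 left).
May has 31 days (67 left).
June has 30 days (37 left).
July has 31 days (6 left).
6 days into August → August 6, 1992.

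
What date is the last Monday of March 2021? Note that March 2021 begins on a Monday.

March 2021 begins on a Monday, so the first Monday is March 1.
March 2021 has 31 days. Adding weeks: 1, 8, 15, 22, 29 — the last one ≤ 31 is the 29th.

March 29, 2021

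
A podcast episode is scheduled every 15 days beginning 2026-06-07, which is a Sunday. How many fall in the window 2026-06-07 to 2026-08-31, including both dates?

Occurrences land 15·i days after 2026-06-07 for i = 0, 1, 2, …
The window opens on the start date, so the first occurrence inside is #1 on 2026-06-07.
2026-08-31 is 85 days after the start; 85 ÷ 15 = 5 remainder 10. Last occurrence in the window: #6 on 2026-08-21.
Occurrences #1 through #6: 6 in total.

6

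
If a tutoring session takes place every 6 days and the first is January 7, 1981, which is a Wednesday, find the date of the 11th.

The 11th occurrence is 10 intervals after the first: 10 × 6 = 60 days after January 7, 1981.
January has 31 days — 24 days to the end of January leaves 36.
February has 28 days (8 left).
8 days into March → March 8, 1981.

March 8, 1981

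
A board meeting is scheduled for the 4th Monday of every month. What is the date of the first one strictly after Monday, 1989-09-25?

1989-10-23

September 1989 starts on a Friday; its first Monday is the 4th, so the 4th Monday is the 25th — 1989-09-25.
That is not after 1989-09-25, so look at October 1989.
October 1989 starts on a Sunday; its first Monday is the 2nd, so the 4th Monday is the 23rd — 1989-10-23.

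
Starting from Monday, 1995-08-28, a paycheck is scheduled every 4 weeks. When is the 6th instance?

The 6th occurrence is 5 intervals after the first: 5 × 28 = 140 days after 1995-08-28.
August has 31 days — 3 days to the end of August leaves 137.
September has 30 days (107 left).
October has 31 days (76 left).
November has 30 days (46 left).
December has 31 days (15 left).
15 days into January → 1996-01-15.

1996-01-15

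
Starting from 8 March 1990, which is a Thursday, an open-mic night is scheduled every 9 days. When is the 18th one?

The 18th occurrence is 17 intervals after the first: 17 × 9 = 153 days after 8 March 1990.
March has 31 days — 23 days to the end of March leaves 130.
April has 30 days (100 left).
May has 31 days (69 left).
June has 30 days (39 left).
July has 31 days (8 left).
8 days into August → 8 August 1990.

8 August 1990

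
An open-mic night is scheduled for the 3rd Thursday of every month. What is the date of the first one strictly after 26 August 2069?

August 2069 starts on a Thursday; its first Thursday is the 1st, so the 3rd Thursday is the 15th — 15 August 2069.
That is not after 26 August 2069, so look at September 2069.
September 2069 starts on a Sunday; its first Thursday is the 5th, so the 3rd Thursday is the 19th — 19 September 2069.

19 September 2069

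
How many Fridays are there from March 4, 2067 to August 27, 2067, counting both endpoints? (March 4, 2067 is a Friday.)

March 4, 2067 is a Friday; the first Friday on or after it is March 4, 2067.
From March 4, 2067 to August 27, 2067: 27 + 30 + 31 + 30 + 31 + 27 = 176 days (rest of March, April, May, June, July, August).
176 ÷ 7 = 25 full weeks with remainder 1, so 25 more Fridays after the first → 26.

26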